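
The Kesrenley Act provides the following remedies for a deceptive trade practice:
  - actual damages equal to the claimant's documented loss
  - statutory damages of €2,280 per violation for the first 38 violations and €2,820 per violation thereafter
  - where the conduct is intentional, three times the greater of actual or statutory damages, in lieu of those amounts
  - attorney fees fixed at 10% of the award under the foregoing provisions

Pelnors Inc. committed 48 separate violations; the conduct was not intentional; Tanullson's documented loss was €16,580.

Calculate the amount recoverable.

First 38 violations: 38 × €2,280 = €86,640
Remaining violations: (48 − 38) × €2,820 = €28,200
Statutory damages: €86,640 + €28,200 = €114,840
Conduct not intentional: the in-lieu enhancement does not apply.
Actual plus statutory damages: €16,580 + €114,840 = €131,420
Attorney fees: 10% of €131,420 = €13,142
Total recovery: €131,420 + €13,142 = €144,562

Total recovery: €144,562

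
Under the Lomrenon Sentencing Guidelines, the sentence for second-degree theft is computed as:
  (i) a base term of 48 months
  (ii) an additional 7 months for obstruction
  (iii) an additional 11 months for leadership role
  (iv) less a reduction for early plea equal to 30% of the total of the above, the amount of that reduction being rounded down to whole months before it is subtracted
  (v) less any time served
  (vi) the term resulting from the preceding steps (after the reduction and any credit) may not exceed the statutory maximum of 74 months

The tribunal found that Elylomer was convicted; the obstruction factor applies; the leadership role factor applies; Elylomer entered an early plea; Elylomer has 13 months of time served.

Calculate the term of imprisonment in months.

Obstruction enhancement: +7 months
Leadership role enhancement: +11 months
Adjusted term: 48 months + 7 months + 11 months = 66 months
Early plea reduction: 30% of 66 months = 19 months (rounded down)
After reduction: 66 − 19 = 47 months
Less time served: 47 months − 13 months = 34 months
Cap at 74 months: 34 months is within the cap, no reduction.

34 months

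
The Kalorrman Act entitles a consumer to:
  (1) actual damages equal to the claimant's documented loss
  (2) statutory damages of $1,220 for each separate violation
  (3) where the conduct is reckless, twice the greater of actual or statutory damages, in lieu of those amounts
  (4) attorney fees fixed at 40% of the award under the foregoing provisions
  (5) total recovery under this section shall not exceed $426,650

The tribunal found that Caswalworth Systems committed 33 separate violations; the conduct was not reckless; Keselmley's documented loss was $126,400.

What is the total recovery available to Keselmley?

Statutory damages: 33 × $1,220 = $40,260
Conduct not reckless: the in-lieu enhancement does not apply.
Actual plus statutory damages: $126,400 + $40,260 = $166,660
Attorney fees: 40% of $166,660 = $66,664
Total before cap: $166,660 + $66,664 = $233,324
Cap at $426,650: $233,324 is within the cap, no reduction.

$233,324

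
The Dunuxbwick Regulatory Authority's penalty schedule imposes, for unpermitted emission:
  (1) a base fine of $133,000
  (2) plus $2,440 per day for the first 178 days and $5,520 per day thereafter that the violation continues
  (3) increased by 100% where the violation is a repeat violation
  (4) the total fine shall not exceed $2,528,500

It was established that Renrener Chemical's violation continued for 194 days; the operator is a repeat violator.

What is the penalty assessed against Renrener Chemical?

First 178 days: 178 × $2,440 = $434,320
Remaining days: (194 − 178) × $5,520 = $88,320
Per-day component: $434,320 + $88,320 = $522,640
Base plus per-day: $133,000 + $522,640 = $655,640
Enhancement: 100% of $655,640 = $655,640
Enhanced fine: $655,640 + $655,640 = $1,311,280
Cap at $2,528,500: $1,311,280 is within the cap, no reduction.

$1,311,280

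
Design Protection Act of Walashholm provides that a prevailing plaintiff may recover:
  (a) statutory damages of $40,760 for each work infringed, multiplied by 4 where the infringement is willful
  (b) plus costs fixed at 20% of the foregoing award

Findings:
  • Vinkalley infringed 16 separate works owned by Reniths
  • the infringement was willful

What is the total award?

Statutory damages: 16 × $40,760 = $652,160
Multiplied by 4: 4 × $652,160 = $2,608,640
Costs: 20% of $2,608,640 = $521,728
Award plus costs: $2,608,640 + $521,728 = $3,130,368

Award: $3,130,368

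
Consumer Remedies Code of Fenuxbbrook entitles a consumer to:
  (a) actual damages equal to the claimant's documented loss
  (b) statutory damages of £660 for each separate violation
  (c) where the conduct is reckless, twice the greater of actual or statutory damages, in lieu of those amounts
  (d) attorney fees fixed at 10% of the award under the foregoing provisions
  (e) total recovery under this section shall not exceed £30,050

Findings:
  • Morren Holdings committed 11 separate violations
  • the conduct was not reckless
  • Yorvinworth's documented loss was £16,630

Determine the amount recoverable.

Statutory damages: 11 × £660 = £7,260
Conduct not reckless: the in-lieu enhancement does not apply.
Actual plus statutory damages: £16,630 + £7,260 = £23,890
Attorney fees: 10% of £23,890 = £2,389
Total before cap: £23,890 + £2,389 = £26,279
Cap at £30,050: £26,279 is within the cap, no reduction.

£26,279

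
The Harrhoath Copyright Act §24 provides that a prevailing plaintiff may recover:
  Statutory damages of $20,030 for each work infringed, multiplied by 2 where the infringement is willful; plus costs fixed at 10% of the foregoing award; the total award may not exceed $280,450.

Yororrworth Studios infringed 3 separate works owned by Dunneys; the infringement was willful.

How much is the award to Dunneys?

$132,198

Statutory damages: 3 × $20,030 = $60,090
Doubled: 2 × $60,090 = $120,180
Costs: 10% of $120,180 = $12,018
Award plus costs: $120,180 + $12,018 = $132,198
Cap at $280,450: $132,198 is within the cap, no reduction.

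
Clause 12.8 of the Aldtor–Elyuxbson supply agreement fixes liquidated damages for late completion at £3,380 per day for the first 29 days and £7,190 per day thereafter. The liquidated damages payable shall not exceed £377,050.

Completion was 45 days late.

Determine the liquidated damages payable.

£213,060

First 29 days: 29 × £3,380 = £98,020
Remaining days: (45 − 29) × £7,190 = £115,040
Accrued per-day damages: £98,020 + £115,040 = £213,060
Cap at £377,050: £213,060 is within the cap, no reduction.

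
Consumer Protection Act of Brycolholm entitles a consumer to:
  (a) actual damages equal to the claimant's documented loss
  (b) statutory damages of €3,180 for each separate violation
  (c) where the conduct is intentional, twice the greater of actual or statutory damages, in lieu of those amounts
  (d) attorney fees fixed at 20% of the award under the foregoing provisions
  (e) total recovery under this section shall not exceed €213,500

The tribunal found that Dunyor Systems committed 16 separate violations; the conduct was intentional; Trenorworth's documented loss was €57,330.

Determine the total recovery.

Statutory damages: 16 × €3,180 = €50,880
Greater of actual damages (€57,330) or statutory damages (€50,880): €57,330
Doubled: 2 × €57,330 = €114,660
Attorney fees: 20% of €114,660 = €22,932
Total before cap: €114,660 + €22,932 = €137,592
Cap at €213,500: €137,592 is within the cap, no reduction.

€137,592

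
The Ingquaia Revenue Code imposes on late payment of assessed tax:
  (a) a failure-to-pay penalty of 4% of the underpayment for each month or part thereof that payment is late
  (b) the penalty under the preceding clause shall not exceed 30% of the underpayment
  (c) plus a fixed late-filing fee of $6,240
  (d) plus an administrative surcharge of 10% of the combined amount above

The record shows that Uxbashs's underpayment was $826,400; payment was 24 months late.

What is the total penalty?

Accrued rate: 4% × 24 = 96%, capped at 30% → 30%
Failure-to-pay penalty: 30% of $826,400 = $247,920
Penalty before surcharge: $247,920 + $6,240 = $254,160
Administrative surcharge: 10% of $254,160 = $25,416
Total penalty: $254,160 + $25,416 = $279,576

Penalty: $279,576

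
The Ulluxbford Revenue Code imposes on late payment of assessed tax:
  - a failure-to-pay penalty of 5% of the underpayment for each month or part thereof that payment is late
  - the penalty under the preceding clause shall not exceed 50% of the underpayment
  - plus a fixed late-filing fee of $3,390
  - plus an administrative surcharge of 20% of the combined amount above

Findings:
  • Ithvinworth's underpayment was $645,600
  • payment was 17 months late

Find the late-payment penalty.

Penalty: $391,428

Accrued rate: 5% × 17 = 85%, capped at 50% → 50%
Failure-to-pay penalty: 50% of $645,600 = $322,800
Penalty before surcharge: $322,800 + $3,390 = $326,190
Administrative surcharge: 20% of $326,190 = $65,238
Total penalty: $326,190 + $65,238 = $391,428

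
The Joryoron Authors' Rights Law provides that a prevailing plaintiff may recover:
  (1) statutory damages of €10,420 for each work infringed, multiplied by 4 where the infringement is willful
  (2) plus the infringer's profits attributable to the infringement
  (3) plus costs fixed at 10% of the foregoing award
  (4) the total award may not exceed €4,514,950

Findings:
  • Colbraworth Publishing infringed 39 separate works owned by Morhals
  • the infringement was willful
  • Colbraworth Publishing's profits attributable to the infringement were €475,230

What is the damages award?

€2,310,825

Statutory damages: 39 × €10,420 = €406,380
Multiplied by 4: 4 × €406,380 = €1,625,520
Combined award: €1,625,520 + €475,230 = €2,100,750
Costs: 10% of €2,100,750 = €210,075
Award plus costs: €2,100,750 + €210,075 = €2,310,825
Cap at €4,514,950: €2,310,825 is within the cap, no reduction.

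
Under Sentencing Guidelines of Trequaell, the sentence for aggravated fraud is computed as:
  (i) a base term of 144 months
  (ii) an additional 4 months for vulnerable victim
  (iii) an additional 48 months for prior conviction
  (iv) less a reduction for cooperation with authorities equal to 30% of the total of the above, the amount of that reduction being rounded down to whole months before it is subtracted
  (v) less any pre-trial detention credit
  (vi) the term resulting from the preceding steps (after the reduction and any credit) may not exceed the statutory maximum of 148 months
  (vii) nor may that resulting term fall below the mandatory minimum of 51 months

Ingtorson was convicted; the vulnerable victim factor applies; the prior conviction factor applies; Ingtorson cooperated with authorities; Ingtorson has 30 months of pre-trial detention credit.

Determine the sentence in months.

Vulnerable victim enhancement: +4 months
Prior conviction enhancement: +48 months
Adjusted term: 144 months + 4 months + 48 months = 196 months
Cooperation with authorities reduction: 30% of 196 months = 58 months (rounded down)
After reduction: 196 − 58 = 138 months
Less pre-trial detention credit: 138 months − 30 months = 108 months
Cap at 148 months: 108 months is within the cap, no reduction.
Minimum 51 months: 108 months meets the minimum, no increase.

108 months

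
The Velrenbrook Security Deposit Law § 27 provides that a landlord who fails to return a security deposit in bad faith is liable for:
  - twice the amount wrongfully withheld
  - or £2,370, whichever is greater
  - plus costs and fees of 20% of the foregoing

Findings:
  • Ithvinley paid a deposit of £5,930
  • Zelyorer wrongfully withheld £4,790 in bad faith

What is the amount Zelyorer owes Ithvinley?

Doubled: 2 × £4,790 = £9,580
Minimum £2,370: £9,580 meets the minimum, no increase.
Costs and fees: 20% of £9,580 = £1,916
Total recovery: £9,580 + £1,916 = £11,496

£11,496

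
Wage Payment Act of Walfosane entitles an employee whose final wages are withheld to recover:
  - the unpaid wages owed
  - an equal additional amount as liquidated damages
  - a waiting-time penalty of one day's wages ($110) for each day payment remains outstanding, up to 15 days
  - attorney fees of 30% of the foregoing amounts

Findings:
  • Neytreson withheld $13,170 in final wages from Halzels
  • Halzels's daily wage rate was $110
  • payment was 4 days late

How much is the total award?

Liquidated damages (equal amount): $13,170
Penalty days: min(4, 15) = 4
Waiting-time penalty: 4 × $110 = $440
Subtotal: $13,170 + $13,170 + $440 = $26,780
Attorney fees: 30% of $26,780 = $8,034
Total award: $26,780 + $8,034 = $34,814

$34,814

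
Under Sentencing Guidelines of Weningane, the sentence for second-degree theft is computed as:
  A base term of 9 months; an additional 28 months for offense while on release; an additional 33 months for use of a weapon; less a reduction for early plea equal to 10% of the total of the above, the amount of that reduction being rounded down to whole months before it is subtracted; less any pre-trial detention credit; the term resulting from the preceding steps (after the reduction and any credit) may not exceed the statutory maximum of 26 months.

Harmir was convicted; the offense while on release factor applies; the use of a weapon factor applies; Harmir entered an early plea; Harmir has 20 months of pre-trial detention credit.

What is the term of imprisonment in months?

26 months

Offense while on release enhancement: +28 months
Use of a weapon enhancement: +33 months
Adjusted term: 9 months + 28 months + 33 months = 70 months
Early plea reduction: 10% of 70 months = 7 months (rounded down)
After reduction: 70 − 7 = 63 months
Less pre-trial detention credit: 63 months − 20 months = 43 months
Cap at 26 months: 43 months exceeds the cap → 26 months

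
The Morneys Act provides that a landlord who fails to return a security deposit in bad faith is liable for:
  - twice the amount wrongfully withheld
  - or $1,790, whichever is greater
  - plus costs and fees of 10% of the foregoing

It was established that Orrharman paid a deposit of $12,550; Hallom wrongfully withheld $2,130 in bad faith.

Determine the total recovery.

$4,686

Doubled: 2 × $2,130 = $4,260
Minimum $1,790: $4,260 meets the minimum, no increase.
Costs and fees: 10% of $4,260 = $426
Total recovery: $4,260 + $426 = $4,686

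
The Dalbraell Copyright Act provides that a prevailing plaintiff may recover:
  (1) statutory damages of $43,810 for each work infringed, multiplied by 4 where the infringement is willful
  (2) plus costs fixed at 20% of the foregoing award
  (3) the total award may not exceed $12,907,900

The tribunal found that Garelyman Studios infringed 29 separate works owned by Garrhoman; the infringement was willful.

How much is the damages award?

Statutory damages: 29 × $43,810 = $1,270,490
Multiplied by 4: 4 × $1,270,490 = $5,081,960
Costs: 20% of $5,081,960 = $1,016,392
Award plus costs: $5,081,960 + $1,016,392 = $6,098,352
Cap at $12,907,900: $6,098,352 is within the cap, no reduction.

Award: $6,098,352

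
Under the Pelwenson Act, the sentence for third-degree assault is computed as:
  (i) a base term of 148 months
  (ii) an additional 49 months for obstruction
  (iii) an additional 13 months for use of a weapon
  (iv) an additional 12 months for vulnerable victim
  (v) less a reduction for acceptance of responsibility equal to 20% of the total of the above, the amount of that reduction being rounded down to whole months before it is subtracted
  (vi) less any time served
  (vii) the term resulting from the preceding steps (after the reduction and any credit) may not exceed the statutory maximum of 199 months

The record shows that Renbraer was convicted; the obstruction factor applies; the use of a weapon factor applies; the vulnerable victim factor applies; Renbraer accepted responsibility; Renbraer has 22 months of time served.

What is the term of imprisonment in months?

156 months

Obstruction enhancement: +49 months
Use of a weapon enhancement: +13 months
Vulnerable victim enhancement: +12 months
Adjusted term: 148 months + 49 months + 13 months + 12 months = 222 months
Acceptance of responsibility reduction: 20% of 222 months = 44 months (rounded down)
After reduction: 222 − 44 = 178 months
Less time served: 178 months − 22 months = 156 months
Cap at 199 months: 156 months is within the cap, no reduction.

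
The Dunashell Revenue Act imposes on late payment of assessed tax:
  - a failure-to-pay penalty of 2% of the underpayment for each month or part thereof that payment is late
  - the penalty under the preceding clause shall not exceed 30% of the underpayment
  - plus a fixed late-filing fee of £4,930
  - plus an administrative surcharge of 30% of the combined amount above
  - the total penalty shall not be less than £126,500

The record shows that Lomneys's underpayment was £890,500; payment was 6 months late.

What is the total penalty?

£145,327

Accrued rate: 2% × 6 = 12%, capped at 30% → 12%
Failure-to-pay penalty: 12% of £890,500 = £106,860
Penalty before surcharge: £106,860 + £4,930 = £111,790
Administrative surcharge: 30% of £111,790 = £33,537
Total penalty: £111,790 + £33,537 = £145,327
Minimum £126,500: £145,327 meets the minimum, no increase.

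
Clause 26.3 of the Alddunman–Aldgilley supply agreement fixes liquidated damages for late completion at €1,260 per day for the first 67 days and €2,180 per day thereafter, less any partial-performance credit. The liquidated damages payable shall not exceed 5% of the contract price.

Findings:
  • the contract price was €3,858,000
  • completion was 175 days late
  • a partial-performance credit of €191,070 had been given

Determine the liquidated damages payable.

€128,790

First 67 days: 67 × €1,260 = €84,420
Remaining days: (175 − 67) × €2,180 = €235,440
Accrued per-day damages: €84,420 + €235,440 = €319,860
Less partial-performance credit: €319,860 − €191,070 = €128,790
Cap: 5% of €3,858,000 = €192,900
Cap at €192,900: €128,790 is within the cap, no reduction.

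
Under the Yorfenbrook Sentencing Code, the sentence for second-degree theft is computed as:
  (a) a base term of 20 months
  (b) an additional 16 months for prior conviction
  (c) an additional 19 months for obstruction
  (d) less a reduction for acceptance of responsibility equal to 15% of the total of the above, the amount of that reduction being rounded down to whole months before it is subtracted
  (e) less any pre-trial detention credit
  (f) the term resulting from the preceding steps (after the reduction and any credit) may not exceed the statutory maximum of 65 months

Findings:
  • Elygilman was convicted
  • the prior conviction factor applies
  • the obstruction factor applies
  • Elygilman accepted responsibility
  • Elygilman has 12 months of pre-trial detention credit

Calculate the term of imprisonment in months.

35 months

Prior conviction enhancement: +16 months
Obstruction enhancement: +19 months
Adjusted term: 20 months + 16 months + 19 months = 55 months
Acceptance of responsibility reduction: 15% of 55 months = 8 months (rounded down)
After reduction: 55 − 8 = 47 months
Less pre-trial detention credit: 47 months − 12 months = 35 months
Cap at 65 months: 35 months is within the cap, no reduction.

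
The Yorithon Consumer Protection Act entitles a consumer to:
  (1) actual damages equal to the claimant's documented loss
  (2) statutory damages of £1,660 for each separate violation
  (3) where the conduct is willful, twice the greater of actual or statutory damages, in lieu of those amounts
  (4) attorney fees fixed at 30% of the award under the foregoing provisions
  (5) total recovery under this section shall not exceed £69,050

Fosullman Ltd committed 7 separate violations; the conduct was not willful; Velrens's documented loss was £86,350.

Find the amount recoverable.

Statutory damages: 7 × £1,660 = £11,620
Conduct not willful: the in-lieu enhancement does not apply.
Actual plus statutory damages: £86,350 + £11,620 = £97,970
Attorney fees: 30% of £97,970 = £29,391
Total before cap: £97,970 + £29,391 = £127,361
Cap at £69,050: £127,361 exceeds the cap → £69,050

£69,050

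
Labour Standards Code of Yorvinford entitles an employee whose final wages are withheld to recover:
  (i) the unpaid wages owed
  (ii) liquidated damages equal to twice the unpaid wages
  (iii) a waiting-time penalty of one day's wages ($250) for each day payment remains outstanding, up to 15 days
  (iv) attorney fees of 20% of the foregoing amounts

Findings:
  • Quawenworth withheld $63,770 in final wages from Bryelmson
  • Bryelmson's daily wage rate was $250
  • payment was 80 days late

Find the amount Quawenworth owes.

$234,072

Doubled: 2 × $63,770 = $127,540
Penalty days: min(80, 15) = 15
Waiting-time penalty: 15 × $250 = $3,750
Subtotal: $63,770 + $127,540 + $3,750 = $195,060
Attorney fees: 20% of $195,060 = $39,012
Total award: $195,060 + $39,012 = $234,072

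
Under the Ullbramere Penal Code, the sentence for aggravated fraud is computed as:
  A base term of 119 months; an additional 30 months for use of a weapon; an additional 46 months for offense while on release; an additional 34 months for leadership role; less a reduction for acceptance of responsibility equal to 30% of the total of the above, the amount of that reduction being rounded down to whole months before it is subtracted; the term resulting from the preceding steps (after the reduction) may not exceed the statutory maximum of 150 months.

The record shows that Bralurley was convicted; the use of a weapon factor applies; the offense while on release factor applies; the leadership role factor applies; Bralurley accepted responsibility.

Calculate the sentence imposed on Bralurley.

Use of a weapon enhancement: +30 months
Offense while on release enhancement: +46 months
Leadership role enhancement: +34 months
Adjusted term: 119 months + 30 months + 46 months + 34 months = 229 months
Acceptance of responsibility reduction: 30% of 229 months = 68 months (rounded down)
After reduction: 229 − 68 = 161 months
Cap at 150 months: 161 months exceeds the cap → 150 months

150 months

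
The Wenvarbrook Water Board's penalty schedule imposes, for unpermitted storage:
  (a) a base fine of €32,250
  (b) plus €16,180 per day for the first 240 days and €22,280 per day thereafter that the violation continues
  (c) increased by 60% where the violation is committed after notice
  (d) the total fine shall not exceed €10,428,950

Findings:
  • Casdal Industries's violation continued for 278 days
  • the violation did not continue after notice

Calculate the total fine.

€4,762,090

First 240 days: 240 × €16,180 = €3,883,200
Remaining days: (278 − 240) × €22,280 = €846,640
Per-day component: €3,883,200 + €846,640 = €4,729,840
Base plus per-day: €32,250 + €4,729,840 = €4,762,090
The violation did not continue after notice: no 60% increase.
Cap at €10,428,950: €4,762,090 is within the cap, no reduction.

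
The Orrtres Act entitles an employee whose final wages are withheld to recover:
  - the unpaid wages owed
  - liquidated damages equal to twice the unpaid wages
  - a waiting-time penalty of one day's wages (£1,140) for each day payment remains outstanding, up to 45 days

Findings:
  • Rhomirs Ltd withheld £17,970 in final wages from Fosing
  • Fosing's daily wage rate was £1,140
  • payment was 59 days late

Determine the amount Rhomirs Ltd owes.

£105,210

Doubled: 2 × £17,970 = £35,940
Penalty days: min(59, 45) = 45
Waiting-time penalty: 45 × £1,140 = £51,300
Total award: £17,970 + £35,940 + £51,300 = £105,210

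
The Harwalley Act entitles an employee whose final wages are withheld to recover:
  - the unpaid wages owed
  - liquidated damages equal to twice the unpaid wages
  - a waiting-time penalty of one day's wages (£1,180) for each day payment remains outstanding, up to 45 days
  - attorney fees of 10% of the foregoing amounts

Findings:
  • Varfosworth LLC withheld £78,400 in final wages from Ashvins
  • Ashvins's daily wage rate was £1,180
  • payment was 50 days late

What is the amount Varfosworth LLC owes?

£317,130

Doubled: 2 × £78,400 = £156,800
Penalty days: min(50, 45) = 45
Waiting-time penalty: 45 × £1,180 = £53,100
Subtotal: £78,400 + £156,800 + £53,100 = £288,300
Attorney fees: 10% of £288,300 = £28,830
Total award: £288,300 + £28,830 = £317,130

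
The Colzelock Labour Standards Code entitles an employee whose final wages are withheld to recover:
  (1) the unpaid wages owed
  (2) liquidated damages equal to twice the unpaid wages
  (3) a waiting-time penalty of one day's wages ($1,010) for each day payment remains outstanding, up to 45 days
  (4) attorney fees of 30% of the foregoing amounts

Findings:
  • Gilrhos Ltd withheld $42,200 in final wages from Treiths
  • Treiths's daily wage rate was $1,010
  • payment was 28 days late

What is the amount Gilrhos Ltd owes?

Doubled: 2 × $42,200 = $84,400
Penalty days: min(28, 45) = 28
Waiting-time penalty: 28 × $1,010 = $28,280
Subtotal: $42,200 + $84,400 + $28,280 = $154,880
Attorney fees: 30% of $154,880 = $46,464
Total award: $154,880 + $46,464 = $201,344

$201,344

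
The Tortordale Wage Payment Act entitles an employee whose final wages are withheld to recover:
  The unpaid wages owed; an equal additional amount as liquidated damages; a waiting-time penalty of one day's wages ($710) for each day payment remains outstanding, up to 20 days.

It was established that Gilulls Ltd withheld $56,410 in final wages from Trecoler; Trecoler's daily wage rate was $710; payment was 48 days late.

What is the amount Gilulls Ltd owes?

Liquidated damages (equal amount): $56,410
Penalty days: min(48, 20) = 20
Waiting-time penalty: 20 × $710 = $14,200
Total award: $56,410 + $56,410 + $14,200 = $127,020

Total award: $127,020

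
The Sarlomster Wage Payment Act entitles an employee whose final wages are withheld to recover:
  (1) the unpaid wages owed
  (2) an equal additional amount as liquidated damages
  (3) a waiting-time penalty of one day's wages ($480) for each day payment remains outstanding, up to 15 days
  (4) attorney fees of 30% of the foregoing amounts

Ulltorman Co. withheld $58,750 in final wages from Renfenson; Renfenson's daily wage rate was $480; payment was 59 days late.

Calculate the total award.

Total award: $162,110

Liquidated damages (equal amount): $58,750
Penalty days: min(59, 15) = 15
Waiting-time penalty: 15 × $480 = $7,200
Subtotal: $58,750 + $58,750 + $7,200 = $124,700
Attorney fees: 30% of $124,700 = $37,410
Total award: $124,700 + $37,410 = $162,110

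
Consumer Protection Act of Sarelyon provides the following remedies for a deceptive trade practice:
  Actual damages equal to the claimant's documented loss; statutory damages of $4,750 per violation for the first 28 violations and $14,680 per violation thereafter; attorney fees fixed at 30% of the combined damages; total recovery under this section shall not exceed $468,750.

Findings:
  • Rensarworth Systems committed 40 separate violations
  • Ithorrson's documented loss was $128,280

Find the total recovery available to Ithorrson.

First 28 violations: 28 × $4,750 = $133,000
Remaining violations: (40 − 28) × $14,680 = $176,160
Statutory damages: $133,000 + $176,160 = $309,160
Combined damages: $128,280 + $309,160 = $437,440
Attorney fees: 30% of $437,440 = $131,232
Total before cap: $437,440 + $131,232 = $568,672
Cap at $468,750: $568,672 exceeds the cap → $468,750

Total recovery: $468,750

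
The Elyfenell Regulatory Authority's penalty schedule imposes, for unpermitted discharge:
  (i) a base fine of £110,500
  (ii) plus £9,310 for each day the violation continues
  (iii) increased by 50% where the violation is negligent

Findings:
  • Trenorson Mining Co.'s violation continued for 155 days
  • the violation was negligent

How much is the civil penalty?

Per-day component: 155 × £9,310 = £1,443,050
Base plus per-day: £110,500 + £1,443,050 = £1,553,550
Enhancement: 50% of £1,553,550 = £776,775
Enhanced fine: £1,553,550 + £776,775 = £2,330,325

£2,330,325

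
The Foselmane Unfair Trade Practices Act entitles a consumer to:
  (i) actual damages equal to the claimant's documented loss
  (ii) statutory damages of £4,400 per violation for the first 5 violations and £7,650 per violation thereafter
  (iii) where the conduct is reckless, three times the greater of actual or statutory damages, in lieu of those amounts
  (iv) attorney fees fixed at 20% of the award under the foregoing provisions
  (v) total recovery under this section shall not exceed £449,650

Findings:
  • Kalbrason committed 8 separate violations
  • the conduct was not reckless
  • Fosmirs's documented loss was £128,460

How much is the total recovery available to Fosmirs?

Total recovery: £208,092

First 5 violations: 5 × £4,400 = £22,000
Remaining violations: (8 − 5) × £7,650 = £22,950
Statutory damages: £22,000 + £22,950 = £44,950
Conduct not reckless: the in-lieu enhancement does not apply.
Actual plus statutory damages: £128,460 + £44,950 = £173,410
Attorney fees: 20% of £173,410 = £34,682
Total before cap: £173,410 + £34,682 = £208,092
Cap at £449,650: £208,092 is within the cap, no reduction.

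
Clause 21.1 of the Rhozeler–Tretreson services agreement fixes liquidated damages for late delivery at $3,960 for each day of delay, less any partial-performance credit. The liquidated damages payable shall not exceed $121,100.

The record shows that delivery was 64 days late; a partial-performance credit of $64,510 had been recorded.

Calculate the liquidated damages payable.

$121,100

Per-day damages: 64 × $3,960 = $253,440
Less partial-performance credit: $253,440 − $64,510 = $188,930
Cap at $121,100: $188,930 exceeds the cap → $121,100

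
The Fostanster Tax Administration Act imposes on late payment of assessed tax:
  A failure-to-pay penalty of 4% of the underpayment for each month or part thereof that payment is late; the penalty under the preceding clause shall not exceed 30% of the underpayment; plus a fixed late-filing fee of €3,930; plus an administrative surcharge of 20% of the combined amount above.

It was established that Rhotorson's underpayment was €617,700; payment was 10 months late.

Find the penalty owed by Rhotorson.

€227,088

Accrued rate: 4% × 10 = 40%, capped at 30% → 30%
Failure-to-pay penalty: 30% of €617,700 = €185,310
Penalty before surcharge: €185,310 + €3,930 = €189,240
Administrative surcharge: 20% of €189,240 = €37,848
Total penalty: €189,240 + €37,848 = €227,088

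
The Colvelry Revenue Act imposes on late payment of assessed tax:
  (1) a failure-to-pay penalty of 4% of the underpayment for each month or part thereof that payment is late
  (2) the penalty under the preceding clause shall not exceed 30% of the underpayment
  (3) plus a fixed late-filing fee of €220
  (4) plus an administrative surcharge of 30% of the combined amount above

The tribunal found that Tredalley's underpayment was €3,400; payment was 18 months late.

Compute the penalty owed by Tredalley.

€1,612

Accrued rate: 4% × 18 = 72%, capped at 30% → 30%
Failure-to-pay penalty: 30% of €3,400 = €1,020
Penalty before surcharge: €1,020 + €220 = €1,240
Administrative surcharge: 30% of €1,240 = €372
Total penalty: €1,240 + €372 = €1,612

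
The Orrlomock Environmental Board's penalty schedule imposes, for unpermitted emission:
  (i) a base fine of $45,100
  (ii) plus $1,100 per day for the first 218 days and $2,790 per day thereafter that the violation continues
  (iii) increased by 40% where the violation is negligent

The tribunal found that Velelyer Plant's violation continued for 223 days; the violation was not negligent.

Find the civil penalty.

First 218 days: 218 × $1,100 = $239,800
Remaining days: (223 − 218) × $2,790 = $13,950
Per-day component: $239,800 + $13,950 = $253,750
Base plus per-day: $45,100 + $253,750 = $298,850
The violation was not negligent: no 40% increase.

$298,850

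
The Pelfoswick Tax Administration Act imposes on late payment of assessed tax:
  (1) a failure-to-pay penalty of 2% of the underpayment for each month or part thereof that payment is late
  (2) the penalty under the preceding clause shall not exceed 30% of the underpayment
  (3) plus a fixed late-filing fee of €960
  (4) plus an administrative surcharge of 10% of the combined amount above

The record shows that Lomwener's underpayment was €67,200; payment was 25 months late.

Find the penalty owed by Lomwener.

€23,232

Accrued rate: 2% × 25 = 50%, capped at 30% → 30%
Failure-to-pay penalty: 30% of €67,200 = €20,160
Penalty before surcharge: €20,160 + €960 = €21,120
Administrative surcharge: 10% of €21,120 = €2,112
Total penalty: €21,120 + €2,112 = €23,232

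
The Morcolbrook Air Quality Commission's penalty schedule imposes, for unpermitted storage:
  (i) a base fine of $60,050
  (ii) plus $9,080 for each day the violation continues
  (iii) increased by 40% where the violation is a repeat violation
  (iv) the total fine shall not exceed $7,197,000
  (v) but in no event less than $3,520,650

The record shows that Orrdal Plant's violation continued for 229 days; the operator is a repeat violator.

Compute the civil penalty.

$3,520,650

Per-day component: 229 × $9,080 = $2,079,320
Base plus per-day: $60,050 + $2,079,320 = $2,139,370
Enhancement: 40% of $2,139,370 = $855,748
Enhanced fine: $2,139,370 + $855,748 = $2,995,118
Cap at $7,197,000: $2,995,118 is within the cap, no reduction.
Minimum $3,520,650: $2,995,118 is below the minimum → $3,520,650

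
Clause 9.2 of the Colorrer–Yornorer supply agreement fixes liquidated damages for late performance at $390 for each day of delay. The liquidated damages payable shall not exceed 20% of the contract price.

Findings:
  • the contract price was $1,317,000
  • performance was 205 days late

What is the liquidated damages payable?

Liquidated damages: $79,950

Per-day damages: 205 × $390 = $79,950
Cap: 20% of $1,317,000 = $263,400
Cap at $263,400: $79,950 is within the cap, no reduction.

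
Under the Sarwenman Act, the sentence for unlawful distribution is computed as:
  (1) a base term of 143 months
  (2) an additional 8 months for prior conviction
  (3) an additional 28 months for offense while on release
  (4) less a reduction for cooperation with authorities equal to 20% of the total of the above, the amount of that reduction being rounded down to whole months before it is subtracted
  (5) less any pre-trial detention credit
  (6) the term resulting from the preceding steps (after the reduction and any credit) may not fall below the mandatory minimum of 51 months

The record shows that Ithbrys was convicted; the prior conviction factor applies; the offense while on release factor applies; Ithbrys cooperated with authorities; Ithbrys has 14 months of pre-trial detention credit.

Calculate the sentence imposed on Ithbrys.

130 months

Prior conviction enhancement: +8 months
Offense while on release enhancement: +28 months
Adjusted term: 143 months + 8 months + 28 months = 179 months
Cooperation with authorities reduction: 20% of 179 months = 35 months (rounded down)
After reduction: 179 − 35 = 144 months
Less pre-trial detention credit: 144 months − 14 months = 130 months
Minimum 51 months: 130 months meets the minimum, no increase.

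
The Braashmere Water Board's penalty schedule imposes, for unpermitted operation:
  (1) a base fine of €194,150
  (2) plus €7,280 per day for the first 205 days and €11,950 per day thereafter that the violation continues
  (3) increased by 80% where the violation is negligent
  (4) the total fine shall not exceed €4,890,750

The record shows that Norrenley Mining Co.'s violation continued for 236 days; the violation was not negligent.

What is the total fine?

€2,057,000

First 205 days: 205 × €7,280 = €1,492,400
Remaining days: (236 − 205) × €11,950 = €370,450
Per-day component: €1,492,400 + €370,450 = €1,862,850
Base plus per-day: €194,150 + €1,862,850 = €2,057,000
The violation was not negligent: no 80% increase.
Cap at €4,890,750: €2,057,000 is within the cap, no reduction.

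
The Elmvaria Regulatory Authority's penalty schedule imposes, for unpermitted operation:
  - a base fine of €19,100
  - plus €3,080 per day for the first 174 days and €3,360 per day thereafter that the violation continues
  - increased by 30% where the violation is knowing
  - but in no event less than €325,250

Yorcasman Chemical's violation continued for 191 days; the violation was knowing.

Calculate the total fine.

First 174 days: 174 × €3,080 = €535,920
Remaining days: (191 − 174) × €3,360 = €57,120
Per-day component: €535,920 + €57,120 = €593,040
Base plus per-day: €19,100 + €593,040 = €612,140
Enhancement: 30% of €612,140 = €183,642
Enhanced fine: €612,140 + €183,642 = €795,782
Minimum €325,250: €795,782 meets the minimum, no increase.

€795,782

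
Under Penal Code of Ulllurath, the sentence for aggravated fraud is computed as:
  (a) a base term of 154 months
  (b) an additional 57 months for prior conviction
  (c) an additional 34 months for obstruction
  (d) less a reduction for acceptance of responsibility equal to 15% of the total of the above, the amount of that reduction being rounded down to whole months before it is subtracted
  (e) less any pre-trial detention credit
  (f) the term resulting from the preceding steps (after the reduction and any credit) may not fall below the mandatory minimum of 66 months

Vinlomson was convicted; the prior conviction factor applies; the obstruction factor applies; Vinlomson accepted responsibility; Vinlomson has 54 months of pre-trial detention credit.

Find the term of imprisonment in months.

Prior conviction enhancement: +57 months
Obstruction enhancement: +34 months
Adjusted term: 154 months + 57 months + 34 months = 245 months
Acceptance of responsibility reduction: 15% of 245 months = 36 months (rounded down)
After reduction: 245 − 36 = 209 months
Less pre-trial detention credit: 209 months − 54 months = 155 months
Minimum 66 months: 155 months meets the minimum, no increase.

155 months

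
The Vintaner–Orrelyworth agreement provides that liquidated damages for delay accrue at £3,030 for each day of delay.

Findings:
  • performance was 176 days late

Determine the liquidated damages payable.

Liquidated damages: £533,280

Per-day damages: 176 × £3,030 = £533,280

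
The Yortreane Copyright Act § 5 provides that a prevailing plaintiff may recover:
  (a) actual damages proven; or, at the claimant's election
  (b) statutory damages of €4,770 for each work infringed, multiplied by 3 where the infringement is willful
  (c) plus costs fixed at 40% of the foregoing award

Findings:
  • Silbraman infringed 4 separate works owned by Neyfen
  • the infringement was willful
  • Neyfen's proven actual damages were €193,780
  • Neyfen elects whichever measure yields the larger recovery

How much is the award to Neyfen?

€271,292

Statutory damages: 4 × €4,770 = €19,080
Trebled: 3 × €19,080 = €57,240
Greater of actual damages (€193,780) or enhanced statutory damages (€57,240): €193,780
Costs: 40% of €193,780 = €77,512
Award plus costs: €193,780 + €77,512 = €271,292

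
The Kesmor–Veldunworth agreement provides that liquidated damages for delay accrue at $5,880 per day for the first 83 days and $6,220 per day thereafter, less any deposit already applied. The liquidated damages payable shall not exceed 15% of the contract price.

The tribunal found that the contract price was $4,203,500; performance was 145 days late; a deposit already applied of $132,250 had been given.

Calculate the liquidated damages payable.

$630,525

First 83 days: 83 × $5,880 = $488,040
Remaining days: (145 − 83) × $6,220 = $385,640
Accrued per-day damages: $488,040 + $385,640 = $873,680
Less deposit already applied: $873,680 − $132,250 = $741,430
Cap: 15% of $4,203,500 = $630,525
Cap at $630,525: $741,430 exceeds the cap → $630,525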